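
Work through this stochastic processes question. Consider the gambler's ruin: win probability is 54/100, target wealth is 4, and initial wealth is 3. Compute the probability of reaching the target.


Gambler's ruin formula:
r = q/p = 0.4600/0.5400 = 0.8519
P(win) = (1 - r^i)/(1 - r^N)
= (1 - 0.8519^3)/(1 - 0.8519^4)
= 0.8066

0.8066


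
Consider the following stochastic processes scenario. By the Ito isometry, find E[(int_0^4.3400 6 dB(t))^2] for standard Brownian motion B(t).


By Ito isometry: E[(int f dB)^2] = int f^2 dt
= 6^2 * 4.3400
= 36 * 4.3400 = 156.2400

156.2400


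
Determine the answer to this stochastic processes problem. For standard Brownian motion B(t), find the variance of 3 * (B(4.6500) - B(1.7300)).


Var(alpha*(B(t)-B(s))) = alpha^2 * (t-s)
= 3^2 * (4.6500 - 1.7300)
= 9 * 2.9200
= 26.2800

26.2800


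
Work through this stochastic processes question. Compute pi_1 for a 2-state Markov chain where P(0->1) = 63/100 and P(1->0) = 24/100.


Stationary distribution: pi_0 = p10/(p01+p10), pi_1 = p01/(p01+p10)
p01 = 0.6300, p10 = 0.2400
pi_1 = 0.7241

0.7241


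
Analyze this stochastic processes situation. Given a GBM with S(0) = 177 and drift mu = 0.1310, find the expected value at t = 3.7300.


E[S(t)] = S(0) * exp(mu * t)
= 177 * exp(0.1310 * 3.7300)
= 177 * 1.6301
= 288.5244

288.5244


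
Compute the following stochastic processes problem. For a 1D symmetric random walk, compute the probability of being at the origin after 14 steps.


P(S(14) = 0) = C(14,7) / 4^7
= 3432 / 16384
= 0.2095

0.2095


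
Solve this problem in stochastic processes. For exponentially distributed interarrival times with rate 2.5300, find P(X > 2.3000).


P(X > t) = exp(-lambda * t)
= exp(-2.5300 * 2.3000)
= exp(-5.8190) = 0.0030

0.0030


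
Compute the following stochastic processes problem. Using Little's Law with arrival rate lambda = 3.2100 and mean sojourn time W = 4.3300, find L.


Little's Law: L = lambda * W
= 3.2100 * 4.3300
= 13.8993

13.8993


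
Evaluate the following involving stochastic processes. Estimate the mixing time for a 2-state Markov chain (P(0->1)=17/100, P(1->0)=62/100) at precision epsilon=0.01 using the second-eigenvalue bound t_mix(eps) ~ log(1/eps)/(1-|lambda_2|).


lambda_2 = |1 - p01 - p10| = |1 - 0.1700 - 0.6200| = 0.2100
t_mix ~ log(1/eps)/(1 - |lambda_2|)
= log(100)/(1 - 0.2100) = 4.6052/0.7900
= 5.8293

5.8293


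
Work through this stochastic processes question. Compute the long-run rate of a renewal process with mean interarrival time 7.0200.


Long-run renewal rate = 1/E(X)
= 1/7.0200
= 0.1425

0.1425


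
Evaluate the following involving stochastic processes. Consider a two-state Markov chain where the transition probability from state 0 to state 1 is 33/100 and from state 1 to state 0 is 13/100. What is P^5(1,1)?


Computing P^5 by matrix multiplication.
P = [[0.6700, 0.3300], [0.1300, 0.8700]]
After raising P to the power 5:
P^5(1,1) = 0.7304

0.7304


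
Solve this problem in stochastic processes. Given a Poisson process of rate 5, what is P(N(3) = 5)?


P(N(t)=k) = (lambda*t)^k * exp(-lambda*t) / k!
lambda*t = 15
= 15^5 * exp(-15) / 5!
= 759375 * 3.0590e-07 / 120
= 0.0019

0.0019


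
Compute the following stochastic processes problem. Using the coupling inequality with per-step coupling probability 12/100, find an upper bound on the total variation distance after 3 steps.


TV distance bound <= (1-delta)^n
= (1 - 0.1200)^3
= 0.8800^3
= 0.6815

0.6815


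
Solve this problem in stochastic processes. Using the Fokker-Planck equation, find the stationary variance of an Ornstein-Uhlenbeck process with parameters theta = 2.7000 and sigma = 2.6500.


Stationary variance = sigma^2 / (2*theta)
= 2.6500^2 / (2*2.7000)
= 7.0225 / 5.4000
= 1.3005

1.3005


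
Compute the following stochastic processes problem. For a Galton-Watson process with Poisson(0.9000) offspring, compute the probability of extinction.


Since mu = 0.9000 <= 1, extinction probability = 1.

1.0000


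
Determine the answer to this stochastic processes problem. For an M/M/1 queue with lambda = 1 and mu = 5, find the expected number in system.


rho = 1/5 = 0.2000
L = rho/(1-rho)
= 0.2000/0.8000
= 0.2500

0.2500


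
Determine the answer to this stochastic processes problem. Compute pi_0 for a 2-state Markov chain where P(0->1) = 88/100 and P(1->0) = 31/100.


Stationary distribution: pi_0 = p10/(p01+p10), pi_1 = p01/(p01+p10)
p01 = 0.8800, p10 = 0.3100
pi_0 = 0.2605

0.2605


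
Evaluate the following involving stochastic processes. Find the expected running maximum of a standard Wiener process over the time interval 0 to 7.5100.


E(max B(s)) = sqrt(2t/pi)
= sqrt(2*7.5100/pi)
= sqrt(4.7810)
= 2.1866

2.1866


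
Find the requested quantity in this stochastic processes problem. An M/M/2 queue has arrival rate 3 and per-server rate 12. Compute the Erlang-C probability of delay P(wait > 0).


a = lambda/mu = 0.2500
rho = a/c = 0.1250
Erlang-C formula applied:
C(c,a) = 0.0278

0.0278


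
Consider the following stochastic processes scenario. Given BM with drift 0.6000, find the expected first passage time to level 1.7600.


Expected first passage time = a/mu
= 1.7600/0.6000
= 2.9333

2.9333


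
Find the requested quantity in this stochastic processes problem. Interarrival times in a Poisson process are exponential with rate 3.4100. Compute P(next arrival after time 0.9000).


P(X > t) = exp(-lambda * t)
= exp(-3.4100 * 0.9000)
= exp(-3.0690) = 0.0465

0.0465


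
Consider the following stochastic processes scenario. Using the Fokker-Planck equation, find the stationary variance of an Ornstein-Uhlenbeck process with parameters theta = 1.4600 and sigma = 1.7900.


Stationary variance = sigma^2 / (2*theta)
= 1.7900^2 / (2*1.4600)
= 3.2041 / 2.9200
= 1.0973

1.0973


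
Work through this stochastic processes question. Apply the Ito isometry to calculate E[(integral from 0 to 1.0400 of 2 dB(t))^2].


By Ito isometry: E[(int f dB)^2] = int f^2 dt
= 2^2 * 1.0400
= 4 * 1.0400 = 4.1600

4.1600


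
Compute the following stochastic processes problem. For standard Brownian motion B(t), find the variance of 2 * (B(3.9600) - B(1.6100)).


Var(alpha*(B(t)-B(s))) = alpha^2 * (t-s)
= 2^2 * (3.9600 - 1.6100)
= 4 * 2.3500
= 9.4000

9.4000


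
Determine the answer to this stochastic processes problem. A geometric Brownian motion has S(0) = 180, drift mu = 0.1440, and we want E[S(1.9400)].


E[S(t)] = S(0) * exp(mu * t)
= 180 * exp(0.1440 * 1.9400)
= 180 * 1.3223
= 238.0110

238.0110


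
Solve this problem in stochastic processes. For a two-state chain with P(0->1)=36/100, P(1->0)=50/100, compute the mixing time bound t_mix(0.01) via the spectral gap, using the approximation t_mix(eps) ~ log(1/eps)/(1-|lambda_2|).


lambda_2 = |1 - p01 - p10| = |1 - 0.3600 - 0.5000| = 0.1400
t_mix ~ log(1/eps)/(1 - |lambda_2|)
= log(100)/(1 - 0.1400) = 4.6052/0.8600
= 5.3548

5.3548


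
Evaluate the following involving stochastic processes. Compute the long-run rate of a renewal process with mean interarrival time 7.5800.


Long-run renewal rate = 1/E(X)
= 1/7.5800
= 0.1319

0.1319


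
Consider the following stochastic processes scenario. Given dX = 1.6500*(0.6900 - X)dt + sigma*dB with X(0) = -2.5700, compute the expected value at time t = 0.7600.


E[X(t)] = mu + (X(0) - mu)*exp(-theta*t)
= 0.6900 + (-2.5700 - 0.6900)*exp(-1.6500*0.7600)
= 0.6900 + -3.2600 * 0.2854
= -0.2403

-0.2403


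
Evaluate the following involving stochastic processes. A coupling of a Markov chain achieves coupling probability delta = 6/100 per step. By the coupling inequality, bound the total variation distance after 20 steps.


TV distance bound <= (1-delta)^n
= (1 - 0.0600)^20
= 0.9400^20
= 0.2901

0.2901


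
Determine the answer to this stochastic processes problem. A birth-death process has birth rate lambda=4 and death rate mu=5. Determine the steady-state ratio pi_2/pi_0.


For birth-death process, pi_n/pi_0 = (lambda/mu)^n
= (4/5)^2
= 0.6400

0.6400


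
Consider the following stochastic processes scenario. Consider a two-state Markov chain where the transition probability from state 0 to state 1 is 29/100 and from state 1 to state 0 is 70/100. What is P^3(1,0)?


Computing P^3 by matrix multiplication.
P = [[0.7100, 0.2900], [0.7000, 0.3000]]
After raising P to the power 3:
P^3(1,0) = 0.7071

0.7071


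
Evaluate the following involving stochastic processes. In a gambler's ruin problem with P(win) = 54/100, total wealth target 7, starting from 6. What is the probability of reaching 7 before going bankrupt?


Gambler's ruin formula:
r = q/p = 0.4600/0.5400 = 0.8519
P(win) = (1 - r^i)/(1 - r^N)
= (1 - 0.8519^6)/(1 - 0.8519^7)
= 0.9161

0.9161


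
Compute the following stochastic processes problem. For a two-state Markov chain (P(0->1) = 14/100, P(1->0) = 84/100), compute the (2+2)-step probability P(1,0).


P^4 = P^2 * P^2
Computing via matrix multiplication of the transition matrix.
Entry (1,0) of P^4 = 0.8571

0.8571


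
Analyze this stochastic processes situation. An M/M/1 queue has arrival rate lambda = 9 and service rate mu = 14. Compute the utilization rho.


rho = lambda/mu
= 9/14
= 0.6429

0.6429


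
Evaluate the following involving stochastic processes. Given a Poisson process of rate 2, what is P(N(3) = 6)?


P(N(t)=k) = (lambda*t)^k * exp(-lambda*t) / k!
lambda*t = 6
= 6^6 * exp(-6) / 6!
= 46656 * 0.0025 / 720
= 0.1606

0.1606


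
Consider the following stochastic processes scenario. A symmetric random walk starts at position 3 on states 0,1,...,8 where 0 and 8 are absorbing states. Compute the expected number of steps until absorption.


For symmetric RW on 0,...,N with absorbing barriers, E(i) = i*(N-i)
E(3) = 3 * 5 = 15

15


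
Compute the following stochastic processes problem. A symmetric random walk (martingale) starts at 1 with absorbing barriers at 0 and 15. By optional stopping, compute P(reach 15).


By optional stopping theorem: E(M at tau) = M(0) = 1
P(hit 15)*15 + P(hit 0)*0 = 1
P(hit 15) = (1 - 0)/(15 - 0) = 1/15 = 0.0667

0.0667


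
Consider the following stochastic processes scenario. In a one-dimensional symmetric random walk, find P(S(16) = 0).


P(S(16) = 0) = C(16,8) / 4^8
= 12870 / 65536
= 0.1964

0.1964


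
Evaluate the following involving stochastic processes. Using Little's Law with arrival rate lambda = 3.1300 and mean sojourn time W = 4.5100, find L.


Little's Law: L = lambda * W
= 3.1300 * 4.5100
= 14.1163

14.1163


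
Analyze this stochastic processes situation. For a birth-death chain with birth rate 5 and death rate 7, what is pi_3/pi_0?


For birth-death process, pi_n/pi_0 = (lambda/mu)^n
= (5/7)^3
= 0.3644

0.3644


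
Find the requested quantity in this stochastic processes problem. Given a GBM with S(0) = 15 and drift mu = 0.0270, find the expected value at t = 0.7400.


E[S(t)] = S(0) * exp(mu * t)
= 15 * exp(0.0270 * 0.7400)
= 15 * 1.0202
= 15.3027

15.3027


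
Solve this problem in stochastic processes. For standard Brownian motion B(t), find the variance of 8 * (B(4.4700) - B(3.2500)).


Var(alpha*(B(t)-B(s))) = alpha^2 * (t-s)
= 8^2 * (4.4700 - 3.2500)
= 64 * 1.2200
= 78.0800

78.0800


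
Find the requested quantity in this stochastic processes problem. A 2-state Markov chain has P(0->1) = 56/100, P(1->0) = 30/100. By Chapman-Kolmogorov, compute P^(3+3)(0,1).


P^6 = P^3 * P^3
Computing via matrix multiplication of the transition matrix.
Entry (0,1) of P^6 = 0.6512

0.6512


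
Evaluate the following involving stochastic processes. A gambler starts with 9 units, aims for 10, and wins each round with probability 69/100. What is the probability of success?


Gambler's ruin formula:
r = q/p = 0.3100/0.6900 = 0.4493
P(win) = (1 - r^i)/(1 - r^N)
= (1 - 0.4493^9)/(1 - 0.4493^10)
= 0.9996

0.9996


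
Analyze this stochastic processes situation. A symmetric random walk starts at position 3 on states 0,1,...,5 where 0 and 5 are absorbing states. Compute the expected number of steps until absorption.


For symmetric RW on 0,...,N with absorbing barriers, E(i) = i*(N-i)
E(3) = 3 * 2 = 6

6


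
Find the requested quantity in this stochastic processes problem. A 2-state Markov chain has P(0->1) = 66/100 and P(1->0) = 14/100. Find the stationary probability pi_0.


Stationary distribution: pi_0 = p10/(p01+p10), pi_1 = p01/(p01+p10)
p01 = 0.6600, p10 = 0.1400
pi_0 = 0.1750

0.1750


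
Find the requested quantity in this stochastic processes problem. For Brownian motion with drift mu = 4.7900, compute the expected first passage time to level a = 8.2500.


Expected first passage time = a/mu
= 8.2500/4.7900
= 1.7223

1.7223


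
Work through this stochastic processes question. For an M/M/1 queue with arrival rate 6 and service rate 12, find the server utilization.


rho = lambda/mu
= 6/12
= 0.5000

0.5000


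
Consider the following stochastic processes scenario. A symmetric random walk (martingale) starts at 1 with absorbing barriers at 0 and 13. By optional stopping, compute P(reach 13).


By optional stopping theorem: E(M at tau) = M(0) = 1
P(hit 13)*13 + P(hit 0)*0 = 1
P(hit 13) = (1 - 0)/(13 - 0) = 1/13 = 0.0769

0.0769


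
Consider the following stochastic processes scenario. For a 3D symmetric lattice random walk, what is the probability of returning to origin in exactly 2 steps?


P(return in 2 steps) = P(reverse first step) = 1/(2d)
= 1/6
= 0.1667

0.1667


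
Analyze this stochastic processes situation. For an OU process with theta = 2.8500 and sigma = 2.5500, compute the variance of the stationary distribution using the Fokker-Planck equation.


Stationary variance = sigma^2 / (2*theta)
= 2.5500^2 / (2*2.8500)
= 6.5025 / 5.7000
= 1.1408

1.1408


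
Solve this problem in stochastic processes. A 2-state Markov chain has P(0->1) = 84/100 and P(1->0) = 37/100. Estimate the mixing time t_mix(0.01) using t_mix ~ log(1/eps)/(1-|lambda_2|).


lambda_2 = |1 - p01 - p10| = |1 - 0.8400 - 0.3700| = 0.2100
t_mix ~ log(1/eps)/(1 - |lambda_2|)
= log(100)/(1 - 0.2100) = 4.6052/0.7900
= 5.8293

5.8293


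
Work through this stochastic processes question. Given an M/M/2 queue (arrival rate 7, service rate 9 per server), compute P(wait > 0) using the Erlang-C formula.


a = lambda/mu = 0.7778
rho = a/c = 0.3889
Erlang-C formula applied:
C(c,a) = 0.2178

0.2178


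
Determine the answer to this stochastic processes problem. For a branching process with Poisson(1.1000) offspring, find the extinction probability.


Since mu = 1.1000 > 1, extinction prob q < 1.
Solve s = exp(mu*(s-1)) iteratively.
q = 0.8239

0.8239


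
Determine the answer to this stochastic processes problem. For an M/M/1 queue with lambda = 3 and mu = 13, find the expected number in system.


rho = 3/13 = 0.2308
L = rho/(1-rho)
= 0.2308/0.7692
= 0.3000

0.3000


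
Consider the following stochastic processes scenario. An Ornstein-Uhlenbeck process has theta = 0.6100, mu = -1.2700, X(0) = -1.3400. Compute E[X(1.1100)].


E[X(t)] = mu + (X(0) - mu)*exp(-theta*t)
= -1.2700 + (-1.3400 - -1.2700)*exp(-0.6100*1.1100)
= -1.2700 + -0.0700 * 0.5081
= -1.3056

-1.3056


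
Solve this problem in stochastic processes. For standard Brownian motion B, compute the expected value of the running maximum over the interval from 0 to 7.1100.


E(max B(s)) = sqrt(2t/pi)
= sqrt(2*7.1100/pi)
= sqrt(4.5264)
= 2.1275

2.1275


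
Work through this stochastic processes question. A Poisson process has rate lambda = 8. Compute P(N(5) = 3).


P(N(t)=k) = (lambda*t)^k * exp(-lambda*t) / k!
lambda*t = 40
= 40^3 * exp(-40) / 3!
= 64000 * 4.2484e-18 / 6
= 4.5316e-14

4.5316e-14


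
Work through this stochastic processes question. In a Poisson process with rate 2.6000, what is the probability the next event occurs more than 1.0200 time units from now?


P(X > t) = exp(-lambda * t)
= exp(-2.6000 * 1.0200)
= exp(-2.6520) = 0.0705

0.0705


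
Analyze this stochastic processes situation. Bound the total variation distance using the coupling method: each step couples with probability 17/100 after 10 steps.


TV distance bound <= (1-delta)^n
= (1 - 0.1700)^10
= 0.8300^10
= 0.1552

0.1552


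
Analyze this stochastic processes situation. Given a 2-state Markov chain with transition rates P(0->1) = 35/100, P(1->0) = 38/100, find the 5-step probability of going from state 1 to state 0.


Computing P^5 by matrix multiplication.
P = [[0.6500, 0.3500], [0.3800, 0.6200]]
After raising P to the power 5:
P^5(1,0) = 0.5198

0.5198


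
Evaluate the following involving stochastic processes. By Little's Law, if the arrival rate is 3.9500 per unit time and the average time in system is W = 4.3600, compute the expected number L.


Little's Law: L = lambda * W
= 3.9500 * 4.3600
= 17.2220

17.2220


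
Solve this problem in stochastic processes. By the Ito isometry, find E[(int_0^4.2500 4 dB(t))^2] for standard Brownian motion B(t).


By Ito isometry: E[(int f dB)^2] = int f^2 dt
= 4^2 * 4.2500
= 16 * 4.2500 = 68.0000

68.0000


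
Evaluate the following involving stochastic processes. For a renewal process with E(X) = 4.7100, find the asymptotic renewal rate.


Long-run renewal rate = 1/E(X)
= 1/4.7100
= 0.2123

0.2123


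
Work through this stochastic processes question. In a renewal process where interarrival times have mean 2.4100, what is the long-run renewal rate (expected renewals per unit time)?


Long-run renewal rate = 1/E(X)
= 1/2.4100
= 0.4149

0.4149


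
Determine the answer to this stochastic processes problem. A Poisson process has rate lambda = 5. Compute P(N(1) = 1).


P(N(t)=k) = (lambda*t)^k * exp(-lambda*t) / k!
lambda*t = 5
= 5^1 * exp(-5) / 1!
= 5 * 0.0067 / 1
= 0.0337

0.0337


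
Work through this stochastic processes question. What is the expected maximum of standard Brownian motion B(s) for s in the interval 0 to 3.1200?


E(max B(s)) = sqrt(2t/pi)
= sqrt(2*3.1200/pi)
= sqrt(1.9863)
= 1.4093

1.4093


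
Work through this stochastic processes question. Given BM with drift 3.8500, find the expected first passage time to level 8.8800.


Expected first passage time = a/mu
= 8.8800/3.8500
= 2.3065

2.3065


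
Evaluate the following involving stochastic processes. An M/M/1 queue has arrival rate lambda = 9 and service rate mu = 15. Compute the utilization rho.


rho = lambda/mu
= 9/15
= 0.6000

0.6000


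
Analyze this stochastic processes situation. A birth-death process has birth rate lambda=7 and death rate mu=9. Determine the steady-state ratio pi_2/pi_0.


For birth-death process, pi_n/pi_0 = (lambda/mu)^n
= (7/9)^2
= 0.6049

0.6049


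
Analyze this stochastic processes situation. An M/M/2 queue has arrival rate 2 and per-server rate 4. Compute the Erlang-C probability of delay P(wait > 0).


a = lambda/mu = 0.5000
rho = a/c = 0.2500
Erlang-C formula applied:
C(c,a) = 0.1000

0.1000


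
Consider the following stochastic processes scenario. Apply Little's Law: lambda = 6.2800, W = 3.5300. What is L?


Little's Law: L = lambda * W
= 6.2800 * 3.5300
= 22.1684

22.1684


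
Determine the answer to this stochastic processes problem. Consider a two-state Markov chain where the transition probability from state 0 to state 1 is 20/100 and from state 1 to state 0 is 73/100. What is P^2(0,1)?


Computing P^2 by matrix multiplication.
P = [[0.8000, 0.2000], [0.7300, 0.2700]]
After raising P to the power 2:
P^2(0,1) = 0.2140

0.2140


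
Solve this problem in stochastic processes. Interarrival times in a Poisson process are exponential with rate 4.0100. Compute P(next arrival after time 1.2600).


P(X > t) = exp(-lambda * t)
= exp(-4.0100 * 1.2600)
= exp(-5.0526) = 0.0064

0.0064


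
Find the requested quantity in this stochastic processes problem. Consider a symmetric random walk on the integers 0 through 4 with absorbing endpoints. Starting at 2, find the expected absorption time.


For symmetric RW on 0,...,N with absorbing barriers, E(i) = i*(N-i)
E(2) = 2 * 2 = 4

4


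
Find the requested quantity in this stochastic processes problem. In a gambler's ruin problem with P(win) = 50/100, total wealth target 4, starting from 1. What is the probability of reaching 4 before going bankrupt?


p = 1/2: P(win) = i/N = 1/4
= 0.2500

0.2500


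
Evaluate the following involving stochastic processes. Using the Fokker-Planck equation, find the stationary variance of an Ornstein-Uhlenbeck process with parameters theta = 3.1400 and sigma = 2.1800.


Stationary variance = sigma^2 / (2*theta)
= 2.1800^2 / (2*3.1400)
= 4.7524 / 6.2800
= 0.7568

0.7568


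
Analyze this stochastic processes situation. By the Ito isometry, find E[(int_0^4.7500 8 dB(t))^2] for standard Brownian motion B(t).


By Ito isometry: E[(int f dB)^2] = int f^2 dt
= 8^2 * 4.7500
= 64 * 4.7500 = 304.0000

304.0000


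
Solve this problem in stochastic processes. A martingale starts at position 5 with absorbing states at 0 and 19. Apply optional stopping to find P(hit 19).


By optional stopping theorem: E(M at tau) = M(0) = 5
P(hit 19)*19 + P(hit 0)*0 = 5
P(hit 19) = (5 - 0)/(19 - 0) = 5/19 = 0.2632

0.2632


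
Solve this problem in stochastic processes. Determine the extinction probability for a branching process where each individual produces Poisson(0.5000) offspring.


Since mu = 0.5000 <= 1, extinction probability = 1.

1.0000


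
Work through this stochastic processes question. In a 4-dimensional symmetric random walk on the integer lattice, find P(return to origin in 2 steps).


P(return in 2 steps) = P(reverse first step) = 1/(2d)
= 1/8
= 0.1250

0.1250


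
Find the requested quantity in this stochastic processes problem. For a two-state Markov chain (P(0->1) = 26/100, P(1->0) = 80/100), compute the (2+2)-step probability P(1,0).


P^4 = P^2 * P^2
Computing via matrix multiplication of the transition matrix.
Entry (1,0) of P^4 = 0.7547

0.7547


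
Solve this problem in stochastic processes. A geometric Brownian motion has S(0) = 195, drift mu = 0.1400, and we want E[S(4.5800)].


E[S(t)] = S(0) * exp(mu * t)
= 195 * exp(0.1400 * 4.5800)
= 195 * 1.8988
= 370.2578

370.2578


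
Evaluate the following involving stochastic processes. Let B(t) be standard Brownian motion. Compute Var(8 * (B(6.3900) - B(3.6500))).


Var(alpha*(B(t)-B(s))) = alpha^2 * (t-s)
= 8^2 * (6.3900 - 3.6500)
= 64 * 2.7400
= 175.3600

175.3600


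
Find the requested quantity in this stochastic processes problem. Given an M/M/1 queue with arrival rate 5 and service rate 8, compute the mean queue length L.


rho = 5/8 = 0.6250
L = rho/(1-rho)
= 0.6250/0.3750
= 1.6667

1.6667


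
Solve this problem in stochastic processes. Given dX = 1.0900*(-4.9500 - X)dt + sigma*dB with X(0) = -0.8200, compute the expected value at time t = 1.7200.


E[X(t)] = mu + (X(0) - mu)*exp(-theta*t)
= -4.9500 + (-0.8200 - -4.9500)*exp(-1.0900*1.7200)
= -4.9500 + 4.1300 * 0.1534
= -4.3165

-4.3165


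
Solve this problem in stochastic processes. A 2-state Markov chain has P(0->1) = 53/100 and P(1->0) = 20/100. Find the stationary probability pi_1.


Stationary distribution: pi_0 = p10/(p01+p10), pi_1 = p01/(p01+p10)
p01 = 0.5300, p10 = 0.2000
pi_1 = 0.7260

0.7260


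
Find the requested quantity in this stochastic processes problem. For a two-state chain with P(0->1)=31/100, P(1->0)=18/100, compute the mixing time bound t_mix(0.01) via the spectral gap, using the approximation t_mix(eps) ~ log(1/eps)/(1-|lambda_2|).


lambda_2 = |1 - p01 - p10| = |1 - 0.3100 - 0.1800| = 0.5100
t_mix ~ log(1/eps)/(1 - |lambda_2|)
= log(100)/(1 - 0.5100) = 4.6052/0.4900
= 9.3983

9.3983


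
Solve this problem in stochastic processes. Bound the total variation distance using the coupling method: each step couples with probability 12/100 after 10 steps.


TV distance bound <= (1-delta)^n
= (1 - 0.1200)^10
= 0.8800^10
= 0.2785

0.2785


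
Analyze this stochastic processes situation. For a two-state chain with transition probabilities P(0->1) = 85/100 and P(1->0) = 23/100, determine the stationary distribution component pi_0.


Stationary distribution: pi_0 = p10/(p01+p10), pi_1 = p01/(p01+p10)
p01 = 0.8500, p10 = 0.2300
pi_0 = 0.2130

0.2130


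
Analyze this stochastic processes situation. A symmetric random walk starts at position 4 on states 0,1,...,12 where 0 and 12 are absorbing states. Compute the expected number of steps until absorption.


For symmetric RW on 0,...,N with absorbing barriers, E(i) = i*(N-i)
E(4) = 4 * 8 = 32

32


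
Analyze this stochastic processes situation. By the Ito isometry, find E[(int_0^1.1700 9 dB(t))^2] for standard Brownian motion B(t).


By Ito isometry: E[(int f dB)^2] = int f^2 dt
= 9^2 * 1.1700
= 81 * 1.1700 = 94.7700

94.7700


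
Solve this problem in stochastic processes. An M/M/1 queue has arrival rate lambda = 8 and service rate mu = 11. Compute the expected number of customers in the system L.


rho = 8/11 = 0.7273
L = rho/(1-rho)
= 0.7273/0.2727
= 2.6667

2.6667


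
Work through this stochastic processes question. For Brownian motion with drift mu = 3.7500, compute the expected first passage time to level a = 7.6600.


Expected first passage time = a/mu
= 7.6600/3.7500
= 2.0427

2.0427


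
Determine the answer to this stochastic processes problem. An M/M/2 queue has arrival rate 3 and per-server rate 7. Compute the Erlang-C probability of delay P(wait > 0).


a = lambda/mu = 0.4286
rho = a/c = 0.2143
Erlang-C formula applied:
C(c,a) = 0.0756

0.0756


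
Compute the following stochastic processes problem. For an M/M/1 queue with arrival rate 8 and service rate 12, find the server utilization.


rho = lambda/mu
= 8/12
= 0.6667

0.6667


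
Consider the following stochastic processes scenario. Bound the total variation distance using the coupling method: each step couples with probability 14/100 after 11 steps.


TV distance bound <= (1-delta)^n
= (1 - 0.1400)^11
= 0.8600^11
= 0.1903

0.1903


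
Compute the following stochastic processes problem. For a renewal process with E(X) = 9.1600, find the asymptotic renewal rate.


Long-run renewal rate = 1/E(X)
= 1/9.1600
= 0.1092

0.1092


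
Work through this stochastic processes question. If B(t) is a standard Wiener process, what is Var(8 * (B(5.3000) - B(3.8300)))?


Var(alpha*(B(t)-B(s))) = alpha^2 * (t-s)
= 8^2 * (5.3000 - 3.8300)
= 64 * 1.4700
= 94.0800

94.0800


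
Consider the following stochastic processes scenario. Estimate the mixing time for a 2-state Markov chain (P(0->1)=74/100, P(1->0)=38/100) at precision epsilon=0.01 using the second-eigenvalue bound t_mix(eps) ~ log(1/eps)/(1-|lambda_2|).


lambda_2 = |1 - p01 - p10| = |1 - 0.7400 - 0.3800| = 0.1200
t_mix ~ log(1/eps)/(1 - |lambda_2|)
= log(100)/(1 - 0.1200) = 4.6052/0.8800
= 5.2331

5.2331


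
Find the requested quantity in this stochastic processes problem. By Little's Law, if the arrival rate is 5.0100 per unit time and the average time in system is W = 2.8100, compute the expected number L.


Little's Law: L = lambda * W
= 5.0100 * 2.8100
= 14.0781

14.0781


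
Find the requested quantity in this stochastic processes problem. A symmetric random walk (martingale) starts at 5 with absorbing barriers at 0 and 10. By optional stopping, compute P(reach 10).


By optional stopping theorem: E(M at tau) = M(0) = 5
P(hit 10)*10 + P(hit 0)*0 = 5
P(hit 10) = (5 - 0)/(10 - 0) = 1/2 = 0.5000

0.5000


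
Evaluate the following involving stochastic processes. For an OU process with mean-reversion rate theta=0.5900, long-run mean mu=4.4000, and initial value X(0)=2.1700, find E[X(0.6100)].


E[X(t)] = mu + (X(0) - mu)*exp(-theta*t)
= 4.4000 + (2.1700 - 4.4000)*exp(-0.5900*0.6100)
= 4.4000 + -2.2300 * 0.6977
= 2.8440

2.8440


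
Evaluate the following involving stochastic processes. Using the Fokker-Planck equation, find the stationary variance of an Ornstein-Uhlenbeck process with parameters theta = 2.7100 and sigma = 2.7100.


Stationary variance = sigma^2 / (2*theta)
= 2.7100^2 / (2*2.7100)
= 7.3441 / 5.4200
= 1.3550

1.3550


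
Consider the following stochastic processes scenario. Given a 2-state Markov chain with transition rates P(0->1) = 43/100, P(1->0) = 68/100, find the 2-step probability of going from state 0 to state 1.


Computing P^2 by matrix multiplication.
P = [[0.5700, 0.4300], [0.6800, 0.3200]]
After raising P to the power 2:
P^2(0,1) = 0.3827

0.3827


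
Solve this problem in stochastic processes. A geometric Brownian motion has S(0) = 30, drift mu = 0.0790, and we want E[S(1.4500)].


E[S(t)] = S(0) * exp(mu * t)
= 30 * exp(0.0790 * 1.4500)
= 30 * 1.1214
= 33.6411

33.6411


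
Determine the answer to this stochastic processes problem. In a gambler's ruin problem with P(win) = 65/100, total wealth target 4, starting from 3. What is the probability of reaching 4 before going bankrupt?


Gambler's ruin formula:
r = q/p = 0.3500/0.6500 = 0.5385
P(win) = (1 - r^i)/(1 - r^N)
= (1 - 0.5385^3)/(1 - 0.5385^4)
= 0.9213

0.9213


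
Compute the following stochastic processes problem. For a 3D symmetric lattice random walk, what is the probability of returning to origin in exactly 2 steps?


P(return in 2 steps) = P(reverse first step) = 1/(2d)
= 1/6
= 0.1667

0.1667


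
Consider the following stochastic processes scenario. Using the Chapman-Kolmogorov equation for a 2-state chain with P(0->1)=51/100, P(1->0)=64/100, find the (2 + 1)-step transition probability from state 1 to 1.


P^3 = P^2 * P^1
Computing via matrix multiplication of the transition matrix.
Entry (1,1) of P^3 = 0.4416

0.4416


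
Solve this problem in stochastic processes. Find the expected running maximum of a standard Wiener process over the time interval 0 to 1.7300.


E(max B(s)) = sqrt(2t/pi)
= sqrt(2*1.7300/pi)
= sqrt(1.1014)
= 1.0495

1.0495


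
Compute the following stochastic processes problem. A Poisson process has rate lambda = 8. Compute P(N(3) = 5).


P(N(t)=k) = (lambda*t)^k * exp(-lambda*t) / k!
lambda*t = 24
= 24^5 * exp(-24) / 5!
= 7962624 * 3.7751e-11 / 120
= 2.5050e-06

2.5050e-06


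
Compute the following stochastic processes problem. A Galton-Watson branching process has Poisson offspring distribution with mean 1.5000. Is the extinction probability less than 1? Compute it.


Since mu = 1.5000 > 1, extinction prob q < 1.
Solve s = exp(mu*(s-1)) iteratively.
q = 0.4172

0.4172


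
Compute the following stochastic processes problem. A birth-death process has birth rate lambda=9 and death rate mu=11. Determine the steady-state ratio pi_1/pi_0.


For birth-death process, pi_n/pi_0 = (lambda/mu)^n
= (9/11)^1
= 0.8182

0.8182


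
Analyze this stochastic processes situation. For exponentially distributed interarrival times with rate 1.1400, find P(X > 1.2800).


P(X > t) = exp(-lambda * t)
= exp(-1.1400 * 1.2800)
= exp(-1.4592) = 0.2324

0.2324


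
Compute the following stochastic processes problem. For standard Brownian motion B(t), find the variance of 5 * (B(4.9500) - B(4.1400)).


Var(alpha*(B(t)-B(s))) = alpha^2 * (t-s)
= 5^2 * (4.9500 - 4.1400)
= 25 * 0.8100
= 20.2500

20.2500


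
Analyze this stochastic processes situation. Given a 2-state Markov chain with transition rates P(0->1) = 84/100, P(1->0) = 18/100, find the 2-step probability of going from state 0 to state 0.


Computing P^2 by matrix multiplication.
P = [[0.1600, 0.8400], [0.1800, 0.8200]]
After raising P to the power 2:
P^2(0,0) = 0.1768

0.1768


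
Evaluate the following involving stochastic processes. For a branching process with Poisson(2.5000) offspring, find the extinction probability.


Since mu = 2.5000 > 1, extinction prob q < 1.
Solve s = exp(mu*(s-1)) iteratively.
q = 0.1074

0.1074


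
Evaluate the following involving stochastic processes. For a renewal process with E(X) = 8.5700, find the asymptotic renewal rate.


Long-run renewal rate = 1/E(X)
= 1/8.5700
= 0.1167

0.1167


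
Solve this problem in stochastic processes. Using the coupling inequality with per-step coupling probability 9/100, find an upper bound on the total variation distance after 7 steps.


TV distance bound <= (1-delta)^n
= (1 - 0.0900)^7
= 0.9100^7
= 0.5168

0.5168


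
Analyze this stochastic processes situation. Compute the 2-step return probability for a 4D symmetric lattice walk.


P(return in 2 steps) = P(reverse first step) = 1/(2d)
= 1/8
= 0.1250

0.1250


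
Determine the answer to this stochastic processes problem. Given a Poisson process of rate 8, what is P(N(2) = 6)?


P(N(t)=k) = (lambda*t)^k * exp(-lambda*t) / k!
lambda*t = 16
= 16^6 * exp(-16) / 6!
= 16777216 * 1.1254e-07 / 720
= 0.0026

0.0026


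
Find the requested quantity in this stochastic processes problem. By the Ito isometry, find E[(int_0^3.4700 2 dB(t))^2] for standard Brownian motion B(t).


By Ito isometry: E[(int f dB)^2] = int f^2 dt
= 2^2 * 3.4700
= 4 * 3.4700 = 13.8800

13.8800


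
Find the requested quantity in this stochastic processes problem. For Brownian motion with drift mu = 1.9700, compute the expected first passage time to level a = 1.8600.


Expected first passage time = a/mu
= 1.8600/1.9700
= 0.9442

0.9442


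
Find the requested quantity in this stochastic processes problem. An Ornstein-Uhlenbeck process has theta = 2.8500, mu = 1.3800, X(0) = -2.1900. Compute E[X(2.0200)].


E[X(t)] = mu + (X(0) - mu)*exp(-theta*t)
= 1.3800 + (-2.1900 - 1.3800)*exp(-2.8500*2.0200)
= 1.3800 + -3.5700 * 0.0032
= 1.3687

1.3687


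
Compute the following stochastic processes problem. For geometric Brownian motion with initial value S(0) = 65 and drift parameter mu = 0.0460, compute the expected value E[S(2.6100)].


E[S(t)] = S(0) * exp(mu * t)
= 65 * exp(0.0460 * 2.6100)
= 65 * 1.1276
= 73.2917

73.2917


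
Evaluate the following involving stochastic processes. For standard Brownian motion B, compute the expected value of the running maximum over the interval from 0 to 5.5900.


E(max B(s)) = sqrt(2t/pi)
= sqrt(2*5.5900/pi)
= sqrt(3.5587)
= 1.8865

1.8865


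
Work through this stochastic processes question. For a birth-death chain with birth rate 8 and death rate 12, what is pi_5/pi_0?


For birth-death process, pi_n/pi_0 = (lambda/mu)^n
= (8/12)^5
= 0.1317

0.1317


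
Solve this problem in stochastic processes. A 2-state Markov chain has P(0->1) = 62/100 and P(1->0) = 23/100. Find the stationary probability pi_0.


Stationary distribution: pi_0 = p10/(p01+p10), pi_1 = p01/(p01+p10)
p01 = 0.6200, p10 = 0.2300
pi_0 = 0.2706

0.2706


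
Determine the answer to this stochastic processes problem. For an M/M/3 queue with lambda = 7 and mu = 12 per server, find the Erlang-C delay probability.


a = lambda/mu = 0.5833
rho = a/c = 0.1944
Erlang-C formula applied:
C(c,a) = 0.0229

0.0229


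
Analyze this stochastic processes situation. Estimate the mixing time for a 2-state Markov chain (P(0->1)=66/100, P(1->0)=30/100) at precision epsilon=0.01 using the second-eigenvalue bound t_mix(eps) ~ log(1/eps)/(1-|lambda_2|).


lambda_2 = |1 - p01 - p10| = |1 - 0.6600 - 0.3000| = 0.0400
t_mix ~ log(1/eps)/(1 - |lambda_2|)
= log(100)/(1 - 0.0400) = 4.6052/0.9600
= 4.7971

4.7971


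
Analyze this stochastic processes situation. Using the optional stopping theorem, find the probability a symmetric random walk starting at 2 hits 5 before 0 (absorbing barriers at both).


By optional stopping theorem: E(M at tau) = M(0) = 2
P(hit 5)*5 + P(hit 0)*0 = 2
P(hit 5) = (2 - 0)/(5 - 0) = 2/5 = 0.4000

0.4000


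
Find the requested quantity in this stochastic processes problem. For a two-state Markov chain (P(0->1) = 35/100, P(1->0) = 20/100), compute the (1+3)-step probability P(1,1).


P^4 = P^1 * P^3
Computing via matrix multiplication of the transition matrix.
Entry (1,1) of P^4 = 0.6513

0.6513


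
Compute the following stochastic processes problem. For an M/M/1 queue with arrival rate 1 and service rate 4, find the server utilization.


rho = lambda/mu
= 1/4
= 0.2500

0.2500


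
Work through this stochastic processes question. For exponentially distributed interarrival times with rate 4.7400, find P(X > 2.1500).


P(X > t) = exp(-lambda * t)
= exp(-4.7400 * 2.1500)
= exp(-10.1910) = 3.7506e-05

3.7506e-05


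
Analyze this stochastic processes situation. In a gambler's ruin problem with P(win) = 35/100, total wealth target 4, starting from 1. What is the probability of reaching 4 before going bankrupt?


Gambler's ruin formula:
r = q/p = 0.6500/0.3500 = 1.8571
P(win) = (1 - r^i)/(1 - r^N)
= (1 - 1.8571^1)/(1 - 1.8571^4)
= 0.0787

0.0787


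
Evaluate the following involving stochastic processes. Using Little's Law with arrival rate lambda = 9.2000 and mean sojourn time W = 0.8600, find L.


Little's Law: L = lambda * W
= 9.2000 * 0.8600
= 7.9120

7.9120


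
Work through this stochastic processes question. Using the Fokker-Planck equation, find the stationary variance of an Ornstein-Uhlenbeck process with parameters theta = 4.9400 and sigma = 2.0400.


Stationary variance = sigma^2 / (2*theta)
= 2.0400^2 / (2*4.9400)
= 4.1616 / 9.8800
= 0.4212

0.4212


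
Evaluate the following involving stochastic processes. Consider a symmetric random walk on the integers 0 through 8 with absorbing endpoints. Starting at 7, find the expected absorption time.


For symmetric RW on 0,...,N with absorbing barriers, E(i) = i*(N-i)
E(7) = 7 * 1 = 7

7


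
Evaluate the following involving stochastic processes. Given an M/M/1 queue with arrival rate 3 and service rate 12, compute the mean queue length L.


rho = 3/12 = 0.2500
L = rho/(1-rho)
= 0.2500/0.7500
= 0.3333

0.3333


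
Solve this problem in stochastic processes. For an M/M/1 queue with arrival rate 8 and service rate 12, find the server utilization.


rho = lambda/mu
= 8/12
= 0.6667

0.6667


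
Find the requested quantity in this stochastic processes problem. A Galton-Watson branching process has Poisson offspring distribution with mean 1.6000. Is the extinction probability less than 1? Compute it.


Since mu = 1.6000 > 1, extinction prob q < 1.
Solve s = exp(mu*(s-1)) iteratively.
q = 0.3580

0.3580


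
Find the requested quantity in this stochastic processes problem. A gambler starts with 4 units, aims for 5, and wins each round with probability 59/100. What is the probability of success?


Gambler's ruin formula:
r = q/p = 0.4100/0.5900 = 0.6949
P(win) = (1 - r^i)/(1 - r^N)
= (1 - 0.6949^4)/(1 - 0.6949^5)
= 0.9151

0.9151


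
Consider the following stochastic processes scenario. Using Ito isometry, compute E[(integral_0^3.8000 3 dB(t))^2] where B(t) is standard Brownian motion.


By Ito isometry: E[(int f dB)^2] = int f^2 dt
= 3^2 * 3.8000
= 9 * 3.8000 = 34.2000

34.2000


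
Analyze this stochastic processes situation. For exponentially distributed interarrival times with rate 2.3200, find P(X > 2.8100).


P(X > t) = exp(-lambda * t)
= exp(-2.3200 * 2.8100)
= exp(-6.5192) = 0.0015

0.0015


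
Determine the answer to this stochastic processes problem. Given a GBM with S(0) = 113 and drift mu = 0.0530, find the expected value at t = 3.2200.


E[S(t)] = S(0) * exp(mu * t)
= 113 * exp(0.0530 * 3.2200)
= 113 * 1.1861
= 134.0279

134.0279


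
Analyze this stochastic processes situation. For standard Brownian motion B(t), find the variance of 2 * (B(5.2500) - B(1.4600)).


Var(alpha*(B(t)-B(s))) = alpha^2 * (t-s)
= 2^2 * (5.2500 - 1.4600)
= 4 * 3.7900
= 15.1600

15.1600


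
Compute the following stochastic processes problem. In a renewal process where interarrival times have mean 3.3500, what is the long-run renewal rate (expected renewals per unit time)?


Long-run renewal rate = 1/E(X)
= 1/3.3500
= 0.2985

0.2985
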